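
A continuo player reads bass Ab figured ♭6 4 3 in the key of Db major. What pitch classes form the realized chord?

Ab, C, Db, Fb

A third above Ab in this key is C.
A fourth above Ab in this key is Db.
A sixth above Ab in this key is F, lowered to Fb by the flat.
Together with the bass Ab, this spells Db minor-major seventh in second inversion.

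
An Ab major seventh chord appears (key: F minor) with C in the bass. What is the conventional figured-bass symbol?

6/5

C is the third of Ab major seventh, so the chord is in first inversion.
A seventh chord in first inversion is figured 6/5/3, conventionally abbreviated 6/5.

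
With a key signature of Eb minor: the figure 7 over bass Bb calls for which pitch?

Counting 6 letter steps above Bb lands on A; in Eb minor, that letter is Ab.

Ab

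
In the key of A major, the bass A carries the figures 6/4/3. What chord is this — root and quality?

The figures 6/4/3 indicate a seventh chord in second inversion.
In second inversion the root lies a fourth above the bass: a fourth above A in A major is D.
The chord tones are A, C#, D, F#, giving D major seventh.

D major seventh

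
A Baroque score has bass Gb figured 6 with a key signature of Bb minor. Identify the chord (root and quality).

The figures 6 indicate a triad in first inversion.
In first inversion the root lies a sixth above the bass: a sixth above Gb in Bb minor is Eb.
The chord tones are Gb, Bb, Eb, giving Eb minor.

Eb minor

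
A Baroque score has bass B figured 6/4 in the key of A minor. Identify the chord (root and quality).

The figures 6/4 indicate a triad in second inversion.
In second inversion the root lies a fourth above the bass: a fourth above B in A minor is E.
The chord tones are B, E, G, giving E minor.

E minor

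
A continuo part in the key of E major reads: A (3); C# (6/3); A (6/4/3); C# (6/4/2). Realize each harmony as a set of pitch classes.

A (5/3): A, C#, E.
C# (6/3): C#, E, A.
A (6/4/3): A, C#, D#, F#.
C# (6/4/2): C#, D#, F#, A.

A, C#, E | C#, E, A | A, C#, D#, F# | C#, D#, F#, A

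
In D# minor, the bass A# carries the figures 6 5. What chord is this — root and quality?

F# major seventh

The figures 6 5 indicate a seventh chord in first inversion.
In first inversion the root lies a sixth above the bass: a sixth above A# in D# minor is F#.
The chord tones are A#, C#, E#, F#, giving F# major seventh.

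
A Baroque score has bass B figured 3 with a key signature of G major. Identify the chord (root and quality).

B minor

The figures 3 indicate a triad in root position.
In root position the bass is the root, so the root is B.
The chord tones are B, D, F#, giving B minor.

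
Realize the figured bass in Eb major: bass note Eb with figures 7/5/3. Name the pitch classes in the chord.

A third above Eb in this key is G.
A fifth above Eb in this key is Bb.
A seventh above Eb in this key is D.
Together with the bass Eb, this spells Eb major seventh in root position.

Eb, G, Bb, D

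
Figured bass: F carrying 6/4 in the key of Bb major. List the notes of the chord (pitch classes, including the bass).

F, Bb, D

A fourth above F in this key is Bb.
A sixth above F in this key is D.
Together with the bass F, this spells Bb major in second inversion.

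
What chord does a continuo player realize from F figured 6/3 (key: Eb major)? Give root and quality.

D diminished

The figures 6/3 indicate a triad in first inversion.
In first inversion the root lies a sixth above the bass: a sixth above F in Eb major is D.
The chord tones are F, Ab, D, giving D diminished.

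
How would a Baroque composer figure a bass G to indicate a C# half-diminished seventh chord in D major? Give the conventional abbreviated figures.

4/3

G is the fifth of C# half-diminished seventh, so the chord is in second inversion.
A seventh chord in second inversion is figured 6/4/3, conventionally abbreviated 4/3.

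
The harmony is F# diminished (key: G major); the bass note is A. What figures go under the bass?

A is the third of F# diminished, so the chord is in first inversion.
A triad in first inversion is figured 6/3, conventionally abbreviated 6.

6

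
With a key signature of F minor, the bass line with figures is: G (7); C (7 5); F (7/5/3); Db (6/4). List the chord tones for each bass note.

G, Bb, Db, F | C, Eb, G, Bb | F, Ab, C, Eb | Db, G, Bb

G (7/5/3): G, Bb, Db, F.
C (7/5/3): C, Eb, G, Bb.
F (7/5/3): F, Ab, C, Eb.
Db (6/4): Db, G, Bb.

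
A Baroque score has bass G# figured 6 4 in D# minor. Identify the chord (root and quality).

C# major

The figures 6 4 indicate a triad in second inversion.
In second inversion the root lies a fourth above the bass: a fourth above G# in D# minor is C#.
The chord tones are G#, C#, E#, giving C# major.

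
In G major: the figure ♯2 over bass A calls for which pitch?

Counting 1 letter step above A lands on B; in G major, that letter is B.
The #2 figure raises it a semitone, giving B#.

B#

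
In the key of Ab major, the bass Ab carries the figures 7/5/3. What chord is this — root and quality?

The figures 7/5/3 indicate a seventh chord in root position.
In root position the bass is the root, so the root is Ab.
The chord tones are Ab, C, Eb, G, giving Ab major seventh.

Ab major seventh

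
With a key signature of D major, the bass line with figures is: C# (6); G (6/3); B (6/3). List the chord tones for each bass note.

C#, E, A | G, B, E | B, D, G

C# (6/3): C#, E, A.
G (6/3): G, B, E.
B (6/3): B, D, G.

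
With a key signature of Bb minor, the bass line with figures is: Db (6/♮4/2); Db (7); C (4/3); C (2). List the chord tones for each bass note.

Db, Eb, G, Bb | Db, F, Ab, C | C, Eb, F, Ab | C, Db, F, Ab

Db (6/♮4/2): Db, Eb, G, Bb.
Db (7/5/3): Db, F, Ab, C.
C (6/4/3): C, Eb, F, Ab.
C (6/4/2): C, Db, F, Ab.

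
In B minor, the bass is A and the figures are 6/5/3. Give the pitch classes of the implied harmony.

A third above A in this key is C#.
A fifth above A in this key is E.
A sixth above A in this key is F#.
Together with the bass A, this spells F# minor seventh in first inversion.

A, C#, E, F#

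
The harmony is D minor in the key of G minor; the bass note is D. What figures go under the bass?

no figures

D is the root of D minor, so the chord is in root position.
A triad in root position is figured 5/3, conventionally abbreviated (no figures — root-position triad).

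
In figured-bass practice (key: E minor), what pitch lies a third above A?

C

Counting 2 letter steps above A lands on C; in E minor, that letter is C.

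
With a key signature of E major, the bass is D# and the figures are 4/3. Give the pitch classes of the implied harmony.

The written figures 4/3 are shorthand for 6/4/3: the 6 is implied.
A third above D# in this key is F#.
A fourth above D# in this key is G#.
A sixth above D# in this key is B.
Together with the bass D#, this spells G# minor seventh in second inversion.

D#, F#, G#, B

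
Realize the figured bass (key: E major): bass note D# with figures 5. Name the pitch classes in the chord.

The written figures 5 are shorthand for 5/3: the 3 is implied.
A third above D# in this key is F#.
A fifth above D# in this key is A.
Together with the bass D#, this spells D# diminished in root position.

D#, F#, A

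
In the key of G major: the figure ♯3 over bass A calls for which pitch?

C#

Counting 2 letter steps above A lands on C; in G major, that letter is C.
The #3 figure raises it a semitone, giving C#.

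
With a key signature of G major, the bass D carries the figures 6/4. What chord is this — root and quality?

The figures 6/4 indicate a triad in second inversion.
In second inversion the root lies a fourth above the bass: a fourth above D in G major is G.
The chord tones are D, G, B, giving G major.

G major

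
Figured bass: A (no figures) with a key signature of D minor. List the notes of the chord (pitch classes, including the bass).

An unfigured bass implies 5/3.
A third above A in this key is C.
A fifth above A in this key is E.
Together with the bass A, this spells A minor in root position.

A, C, E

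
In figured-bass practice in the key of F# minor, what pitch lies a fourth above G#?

Counting 3 letter steps above G# lands on C; in F# minor, that letter is C#.

C#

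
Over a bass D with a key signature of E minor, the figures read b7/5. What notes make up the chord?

D, F#, A, Cb

The written figures b7/5 are shorthand for 7/5/3: the 3 is implied.
A third above D in this key is F#.
A fifth above D in this key is A.
A seventh above D in this key is C, lowered to Cb by the flat.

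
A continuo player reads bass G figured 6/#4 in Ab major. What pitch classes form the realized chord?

A fourth above G in this key is C, raised to C# by the sharp.
A sixth above G in this key is Eb.

G, C#, Eb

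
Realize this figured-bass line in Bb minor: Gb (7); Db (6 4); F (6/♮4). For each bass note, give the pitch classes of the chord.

Gb, Bb, Db, F | Db, Gb, Bb | F, B, Db

Gb (7/5/3): Gb, Bb, Db, F.
Db (6/4): Db, Gb, Bb.
F (6/♮4): F, B, Db.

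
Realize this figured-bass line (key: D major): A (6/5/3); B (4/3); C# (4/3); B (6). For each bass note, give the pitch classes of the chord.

A, C#, E, F# | B, D, E, G | C#, E, F#, A | B, D, G

A (6/5/3): A, C#, E, F#.
B (6/4/3): B, D, E, G.
C# (6/4/3): C#, E, F#, A.
B (6/3): B, D, G.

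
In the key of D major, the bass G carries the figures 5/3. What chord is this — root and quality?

The figures 5/3 indicate a triad in root position.
In root position the bass is the root, so the root is G.
The chord tones are G, B, D, giving G major.

G major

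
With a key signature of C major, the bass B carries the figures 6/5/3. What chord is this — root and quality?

G dominant seventh

The figures 6/5/3 indicate a seventh chord in first inversion.
In first inversion the root lies a sixth above the bass: a sixth above B in C major is G.
The chord tones are B, D, F, G, giving G dominant seventh.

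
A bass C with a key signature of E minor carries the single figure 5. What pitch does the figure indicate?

G

Counting 4 letter steps above C lands on G; in E minor, that letter is G.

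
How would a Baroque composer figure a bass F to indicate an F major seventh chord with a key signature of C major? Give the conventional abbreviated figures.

7

F is the root of F major seventh, so the chord is in root position.
A seventh chord in root position is figured 7/5/3, conventionally abbreviated 7.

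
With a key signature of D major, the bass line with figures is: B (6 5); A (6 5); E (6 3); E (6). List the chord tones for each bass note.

B (6/5/3): B, D, F#, G.
A (6/5/3): A, C#, E, F#.
E (6/3): E, G, C#.
E (6/3): E, G, C#.

B, D, F#, G | A, C#, E, F# | E, G, C# | E, G, C#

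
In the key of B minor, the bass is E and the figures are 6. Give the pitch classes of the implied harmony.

The written figures 6 are shorthand for 6/3: the 3 is implied.
A third above E in this key is G.
A sixth above E in this key is C#.
Together with the bass E, this spells C# diminished in first inversion.

E, G, C#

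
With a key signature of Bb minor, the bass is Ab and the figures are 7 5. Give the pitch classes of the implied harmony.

The written figures 7 5 are shorthand for 7/5/3: the 3 is implied.
A third above Ab in this key is C.
A fifth above Ab in this key is Eb.
A seventh above Ab in this key is Gb.
Together with the bass Ab, this spells Ab dominant seventh in root position.

Ab, C, Eb, Gb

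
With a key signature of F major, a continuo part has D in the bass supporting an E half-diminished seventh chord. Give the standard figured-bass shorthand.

D is the seventh of E half-diminished seventh, so the chord is in third inversion.
A seventh chord in third inversion is figured 6/4/2, conventionally abbreviated 4/2.

4/2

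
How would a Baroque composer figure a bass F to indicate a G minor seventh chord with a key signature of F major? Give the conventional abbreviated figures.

F is the seventh of G minor seventh, so the chord is in third inversion.
A seventh chord in third inversion is figured 6/4/2, conventionally abbreviated 4/2.

4/2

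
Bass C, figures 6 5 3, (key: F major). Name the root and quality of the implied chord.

The figures 6 5 3 indicate a seventh chord in first inversion.
In first inversion the root lies a sixth above the bass: a sixth above C in F major is A.
The chord tones are C, E, G, A, giving A minor seventh.

A minor seventh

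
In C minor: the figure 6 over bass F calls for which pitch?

Counting 5 letter steps above F lands on D; in C minor, that letter is D.

D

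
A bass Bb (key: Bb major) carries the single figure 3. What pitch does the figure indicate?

Counting 2 letter steps above Bb lands on D; in Bb major, that letter is D.

D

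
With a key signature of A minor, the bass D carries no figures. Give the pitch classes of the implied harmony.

D, F, A

An unfigured bass implies 5/3.
A third above D in this key is F.
A fifth above D in this key is A.
Together with the bass D, this spells D minor in root position.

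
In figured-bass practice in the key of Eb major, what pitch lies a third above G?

Bb

Counting 2 letter steps above G lands on B; in Eb major, that letter is Bb.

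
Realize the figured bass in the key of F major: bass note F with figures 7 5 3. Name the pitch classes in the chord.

F, A, C, E

A third above F in this key is A.
A fifth above F in this key is C.
A seventh above F in this key is E.
Together with the bass F, this spells F major seventh in root position.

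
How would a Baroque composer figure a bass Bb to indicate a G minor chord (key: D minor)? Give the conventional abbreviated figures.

Bb is the third of G minor, so the chord is in first inversion.
A triad in first inversion is figured 6/3, conventionally abbreviated 6.

6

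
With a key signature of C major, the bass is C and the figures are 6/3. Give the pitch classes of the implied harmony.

C, E, A

A third above C in this key is E.
A sixth above C in this key is A.
Together with the bass C, this spells A minor in first inversion.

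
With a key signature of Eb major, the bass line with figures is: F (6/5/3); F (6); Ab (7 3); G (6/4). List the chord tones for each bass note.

F (6/5/3): F, Ab, C, D.
F (6/3): F, Ab, D.
Ab (7/5/3): Ab, C, Eb, G.
G (6/4): G, C, Eb.

F, Ab, C, D | F, Ab, D | Ab, C, Eb, G | G, C, Eb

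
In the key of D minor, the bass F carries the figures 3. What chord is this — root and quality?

F major

The figures 3 indicate a triad in root position.
In root position the bass is the root, so the root is F.
The chord tones are F, A, C, giving F major.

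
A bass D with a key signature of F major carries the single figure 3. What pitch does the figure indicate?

Counting 2 letter steps above D lands on F; in F major, that letter is F.

F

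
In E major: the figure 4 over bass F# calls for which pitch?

B

Counting 3 letter steps above F# lands on B; in E major, that letter is B.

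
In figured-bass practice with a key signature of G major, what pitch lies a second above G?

Counting 1 letter step above G lands on A; in G major, that letter is A.

A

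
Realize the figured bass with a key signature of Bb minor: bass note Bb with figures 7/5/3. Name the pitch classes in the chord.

A third above Bb in this key is Db.
A fifth above Bb in this key is F.
A seventh above Bb in this key is Ab.
Together with the bass Bb, this spells Bb minor seventh in root position.

Bb, Db, F, Ab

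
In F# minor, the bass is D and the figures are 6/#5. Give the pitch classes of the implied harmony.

D, F#, A#, B

The written figures 6/#5 are shorthand for 6/5/3: the 3 is implied.
A third above D in this key is F#.
A fifth above D in this key is A, raised to A# by the sharp.
A sixth above D in this key is B.
Together with the bass D, this spells B minor-major seventh in first inversion.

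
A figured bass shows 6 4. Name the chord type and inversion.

triad, second inversion

Intervals of 6/4 above the bass form a triad; the bass is the fifth, so this is second inversion.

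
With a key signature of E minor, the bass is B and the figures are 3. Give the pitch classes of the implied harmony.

The written figures 3 are shorthand for 5/3: the 5 is implied.
A third above B in this key is D.
A fifth above B in this key is F#.
Together with the bass B, this spells B minor in root position.

B, D, F#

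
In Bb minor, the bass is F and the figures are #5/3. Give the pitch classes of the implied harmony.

A third above F in this key is Ab.
A fifth above F in this key is C, raised to C# by the sharp.

F, Ab, C#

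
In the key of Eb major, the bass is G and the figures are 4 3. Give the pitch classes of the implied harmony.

G, Bb, C, Eb

The written figures 4 3 are shorthand for 6/4/3: the 6 is implied.
A third above G in this key is Bb.
A fourth above G in this key is C.
A sixth above G in this key is Eb.
Together with the bass G, this spells C minor seventh in second inversion.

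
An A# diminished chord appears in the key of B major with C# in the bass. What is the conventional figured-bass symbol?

6

C# is the third of A# diminished, so the chord is in first inversion.
A triad in first inversion is figured 6/3, conventionally abbreviated 6.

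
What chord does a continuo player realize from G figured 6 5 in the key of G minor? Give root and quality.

Eb major seventh

The figures 6 5 indicate a seventh chord in first inversion.
In first inversion the root lies a sixth above the bass: a sixth above G in G minor is Eb.
The chord tones are G, Bb, D, Eb, giving Eb major seventh.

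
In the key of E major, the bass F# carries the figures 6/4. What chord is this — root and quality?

The figures 6/4 indicate a triad in second inversion.
In second inversion the root lies a fourth above the bass: a fourth above F# in E major is B.
The chord tones are F#, B, D#, giving B major.

B major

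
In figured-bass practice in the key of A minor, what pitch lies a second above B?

Counting 1 letter step above B lands on C; in A minor, that letter is C.

C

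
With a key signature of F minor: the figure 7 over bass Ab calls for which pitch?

G

Counting 6 letter steps above Ab lands on G; in F minor, that letter is G.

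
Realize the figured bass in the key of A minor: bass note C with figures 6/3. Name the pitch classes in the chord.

C, E, A

A third above C in this key is E.
A sixth above C in this key is A.
Together with the bass C, this spells A minor in first inversion.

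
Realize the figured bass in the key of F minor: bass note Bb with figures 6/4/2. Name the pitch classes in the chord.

Bb, C, Eb, G

A second above Bb in this key is C.
A fourth above Bb in this key is Eb.
A sixth above Bb in this key is G.
Together with the bass Bb, this spells C minor seventh in third inversion.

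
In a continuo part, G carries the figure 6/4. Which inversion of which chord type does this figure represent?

triad, second inversion

Intervals of 6/4 above the bass form a triad; the bass is the fifth, so this is second inversion.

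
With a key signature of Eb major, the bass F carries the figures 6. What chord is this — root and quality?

D diminished

The figures 6 indicate a triad in first inversion.
In first inversion the root lies a sixth above the bass: a sixth above F in Eb major is D.
The chord tones are F, Ab, D, giving D diminished.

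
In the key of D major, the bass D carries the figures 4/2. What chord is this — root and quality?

E minor seventh

The figures 4/2 indicate a seventh chord in third inversion.
In third inversion the root lies a second above the bass: a second above D in D major is E.
The chord tones are D, E, G, B, giving E minor seventh.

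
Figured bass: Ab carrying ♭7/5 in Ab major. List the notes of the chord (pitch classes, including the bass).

Ab, C, Eb, Gb

The written figures ♭7/5 are shorthand for 7/5/3: the 3 is implied.
A third above Ab in this key is C.
A fifth above Ab in this key is Eb.
A seventh above Ab in this key is G, lowered to Gb by the flat.
Together with the bass Ab, this spells Ab dominant seventh in root position.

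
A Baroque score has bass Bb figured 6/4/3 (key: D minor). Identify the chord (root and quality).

The figures 6/4/3 indicate a seventh chord in second inversion.
In second inversion the root lies a fourth above the bass: a fourth above Bb in D minor is E.
The chord tones are Bb, D, E, G, giving E half-diminished seventh.

E half-diminished seventh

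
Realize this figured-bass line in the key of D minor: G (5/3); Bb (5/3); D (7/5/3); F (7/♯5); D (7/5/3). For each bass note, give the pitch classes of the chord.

G, Bb, D | Bb, D, F | D, F, A, C | F, A, C#, E | D, F, A, C

G (5/3): G, Bb, D.
Bb (5/3): Bb, D, F.
D (7/5/3): D, F, A, C.
F (7/#5/3): F, A, C#, E.
D (7/5/3): D, F, A, C.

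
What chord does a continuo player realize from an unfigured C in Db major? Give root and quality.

C diminished

An unfigured bass indicates a triad in root position.
In root position the bass is the root, so the root is C.
The chord tones are C, Eb, Gb, giving C diminished.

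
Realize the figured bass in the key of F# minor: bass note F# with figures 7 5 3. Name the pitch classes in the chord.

F#, A, C#, E

A third above F# in this key is A.
A fifth above F# in this key is C#.
A seventh above F# in this key is E.
Together with the bass F#, this spells F# minor seventh in root position.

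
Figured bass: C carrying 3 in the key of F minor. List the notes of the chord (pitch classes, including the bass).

C, Eb, G

The written figures 3 are shorthand for 5/3: the 5 is implied.
A third above C in this key is Eb.
A fifth above C in this key is G.
Together with the bass C, this spells C minor in root position.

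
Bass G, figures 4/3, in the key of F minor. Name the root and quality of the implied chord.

The figures 4/3 indicate a seventh chord in second inversion.
In second inversion the root lies a fourth above the bass: a fourth above G in F minor is C.
The chord tones are G, Bb, C, Eb, giving C minor seventh.

C minor seventh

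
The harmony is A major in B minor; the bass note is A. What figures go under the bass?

A is the root of A major, so the chord is in root position.
A triad in root position is figured 5/3, conventionally abbreviated (no figures — root-position triad).

no figures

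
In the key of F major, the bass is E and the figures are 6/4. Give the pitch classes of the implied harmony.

E, A, C

A fourth above E in this key is A.
A sixth above E in this key is C.
Together with the bass E, this spells A minor in second inversion.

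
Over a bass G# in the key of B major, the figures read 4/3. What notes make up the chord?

G#, B, C#, E

The written figures 4/3 are shorthand for 6/4/3: the 6 is implied.
A third above G# in this key is B.
A fourth above G# in this key is C#.
A sixth above G# in this key is E.
Together with the bass G#, this spells C# minor seventh in second inversion.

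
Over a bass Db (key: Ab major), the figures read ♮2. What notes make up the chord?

Db, E, G, Bb

The written figures ♮2 are shorthand for 6/4/2: the 6/4 are implied.
A second above Db in this key is Eb, made natural (E) by the ♮ figure.
A fourth above Db in this key is G.
A sixth above Db in this key is Bb.
Together with the bass Db, this spells E diminished seventh in third inversion.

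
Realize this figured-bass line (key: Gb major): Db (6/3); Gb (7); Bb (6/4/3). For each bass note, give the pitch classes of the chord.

Db (6/3): Db, F, Bb.
Gb (7/5/3): Gb, Bb, Db, F.
Bb (6/4/3): Bb, Db, Eb, Gb.

Db, F, Bb | Gb, Bb, Db, F | Bb, Db, Eb, Gb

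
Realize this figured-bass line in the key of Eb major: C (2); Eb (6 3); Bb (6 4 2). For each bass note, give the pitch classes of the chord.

C (6/4/2): C, D, F, Ab.
Eb (6/3): Eb, G, C.
Bb (6/4/2): Bb, C, Eb, G.

C, D, F, Ab | Eb, G, C | Bb, C, Eb, G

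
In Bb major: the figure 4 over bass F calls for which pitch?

Counting 3 letter steps above F lands on B; in Bb major, that letter is Bb.

Bb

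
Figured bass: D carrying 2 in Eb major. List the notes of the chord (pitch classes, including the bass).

D, Eb, G, Bb

The written figures 2 are shorthand for 6/4/2: the 6/4 are implied.
A second above D in this key is Eb.
A fourth above D in this key is G.
A sixth above D in this key is Bb.
Together with the bass D, this spells Eb major seventh in third inversion.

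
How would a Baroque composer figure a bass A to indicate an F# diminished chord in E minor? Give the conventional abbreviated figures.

A is the third of F# diminished, so the chord is in first inversion.
A triad in first inversion is figured 6/3, conventionally abbreviated 6.

6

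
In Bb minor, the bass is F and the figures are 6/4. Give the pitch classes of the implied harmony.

F, Bb, Db

A fourth above F in this key is Bb.
A sixth above F in this key is Db.
Together with the bass F, this spells Bb minor in second inversion.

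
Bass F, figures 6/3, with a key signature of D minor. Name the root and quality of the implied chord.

D minor

The figures 6/3 indicate a triad in first inversion.
In first inversion the root lies a sixth above the bass: a sixth above F in D minor is D.
The chord tones are F, A, D, giving D minor.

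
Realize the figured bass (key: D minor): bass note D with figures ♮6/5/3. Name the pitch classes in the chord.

D, F, A, B

A third above D in this key is F.
A fifth above D in this key is A.
A sixth above D in this key is Bb, made natural (B) by the ♮ figure.
Together with the bass D, this spells B half-diminished seventh in first inversion.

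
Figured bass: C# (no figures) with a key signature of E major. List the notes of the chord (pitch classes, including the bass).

C#, E, G#

An unfigured bass implies 5/3.
A third above C# in this key is E.
A fifth above C# in this key is G#.
Together with the bass C#, this spells C# minor in root position.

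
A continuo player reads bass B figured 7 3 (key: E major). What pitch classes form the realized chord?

B, D#, F#, A

The written figures 7 3 are shorthand for 7/5/3: the 5 is implied.
A third above B in this key is D#.
A fifth above B in this key is F#.
A seventh above B in this key is A.
Together with the bass B, this spells B dominant seventh in root position.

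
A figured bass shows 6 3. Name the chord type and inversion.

triad, first inversion

Intervals of 6/3 above the bass form a triad; the bass is the third, so this is first inversion.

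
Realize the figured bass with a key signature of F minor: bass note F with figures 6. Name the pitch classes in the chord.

The written figures 6 are shorthand for 6/3: the 3 is implied.
A third above F in this key is Ab.
A sixth above F in this key is Db.
Together with the bass F, this spells Db major in first inversion.

F, Ab, Db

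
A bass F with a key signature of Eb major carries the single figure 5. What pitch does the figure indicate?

C

Counting 4 letter steps above F lands on C; in Eb major, that letter is C.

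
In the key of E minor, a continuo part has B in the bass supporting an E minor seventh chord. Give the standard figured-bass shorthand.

B is the fifth of E minor seventh, so the chord is in second inversion.
A seventh chord in second inversion is figured 6/4/3, conventionally abbreviated 4/3.

4/3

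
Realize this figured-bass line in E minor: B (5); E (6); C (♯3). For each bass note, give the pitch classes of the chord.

B (5/3): B, D, F#.
E (6/3): E, G, C.
C (5/#3): C, E#, G.

B, D, F# | E, G, C | C, E#, G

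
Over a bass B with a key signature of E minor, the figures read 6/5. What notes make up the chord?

The written figures 6/5 are shorthand for 6/5/3: the 3 is implied.
A third above B in this key is D.
A fifth above B in this key is F#.
A sixth above B in this key is G.
Together with the bass B, this spells G major seventh in first inversion.

B, D, F#, G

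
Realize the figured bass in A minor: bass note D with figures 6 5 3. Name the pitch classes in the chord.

A third above D in this key is F.
A fifth above D in this key is A.
A sixth above D in this key is B.
Together with the bass D, this spells B half-diminished seventh in first inversion.

D, F, A, B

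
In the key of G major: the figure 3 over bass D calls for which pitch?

F#

Counting 2 letter steps above D lands on F; in G major, that letter is F#.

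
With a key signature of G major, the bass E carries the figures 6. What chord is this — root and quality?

The figures 6 indicate a triad in first inversion.
In first inversion the root lies a sixth above the bass: a sixth above E in G major is C.
The chord tones are E, G, C, giving C major.

C major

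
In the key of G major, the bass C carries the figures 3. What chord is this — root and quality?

The figures 3 indicate a triad in root position.
In root position the bass is the root, so the root is C.
The chord tones are C, E, G, giving C major.

C major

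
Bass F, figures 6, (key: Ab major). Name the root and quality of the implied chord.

The figures 6 indicate a triad in first inversion.
In first inversion the root lies a sixth above the bass: a sixth above F in Ab major is Db.
The chord tones are F, Ab, Db, giving Db major.

Db major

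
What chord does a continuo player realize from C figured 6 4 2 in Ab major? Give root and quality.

The figures 6 4 2 indicate a seventh chord in third inversion.
In third inversion the root lies a second above the bass: a second above C in Ab major is Db.
The chord tones are C, Db, F, Ab, giving Db major seventh.

Db major seventh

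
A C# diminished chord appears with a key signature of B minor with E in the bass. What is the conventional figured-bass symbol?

E is the third of C# diminished, so the chord is in first inversion.
A triad in first inversion is figured 6/3, conventionally abbreviated 6.

6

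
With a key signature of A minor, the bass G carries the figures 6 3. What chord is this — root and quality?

The figures 6 3 indicate a triad in first inversion.
In first inversion the root lies a sixth above the bass: a sixth above G in A minor is E.
The chord tones are G, B, E, giving E minor.

E minor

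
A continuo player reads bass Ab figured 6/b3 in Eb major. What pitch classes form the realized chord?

A third above Ab in this key is C, lowered to Cb by the flat.
A sixth above Ab in this key is F.
Together with the bass Ab, this spells F diminished in first inversion.

Ab, Cb, F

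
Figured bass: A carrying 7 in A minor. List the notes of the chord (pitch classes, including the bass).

The written figures 7 are shorthand for 7/5/3: the 5/3 are implied.
A third above A in this key is C.
A fifth above A in this key is E.
A seventh above A in this key is G.
Together with the bass A, this spells A minor seventh in root position.

A, C, E, G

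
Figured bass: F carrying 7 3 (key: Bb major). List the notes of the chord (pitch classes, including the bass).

The written figures 7 3 are shorthand for 7/5/3: the 5 is implied.
A third above F in this key is A.
A fifth above F in this key is C.
A seventh above F in this key is Eb.
Together with the bass F, this spells F dominant seventh in root position.

F, A, C, Eb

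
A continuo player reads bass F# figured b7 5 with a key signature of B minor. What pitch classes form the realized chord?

The written figures b7 5 are shorthand for 7/5/3: the 3 is implied.
A third above F# in this key is A.
A fifth above F# in this key is C#.
A seventh above F# in this key is E, lowered to Eb by the flat.

F#, A, C#, Eb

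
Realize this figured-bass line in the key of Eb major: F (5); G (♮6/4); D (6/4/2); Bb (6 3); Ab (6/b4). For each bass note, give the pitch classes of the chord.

F, Ab, C | G, C, E | D, Eb, G, Bb | Bb, D, G | Ab, Db, F

F (5/3): F, Ab, C.
G (♮6/4): G, C, E.
D (6/4/2): D, Eb, G, Bb.
Bb (6/3): Bb, D, G.
Ab (6/b4): Ab, Db, F.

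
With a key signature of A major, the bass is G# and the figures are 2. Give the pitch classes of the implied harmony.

The written figures 2 are shorthand for 6/4/2: the 6/4 are implied.
A second above G# in this key is A.
A fourth above G# in this key is C#.
A sixth above G# in this key is E.
Together with the bass G#, this spells A major seventh in third inversion.

G#, A, C#, E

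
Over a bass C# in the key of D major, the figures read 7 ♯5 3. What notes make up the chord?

A third above C# in this key is E.
A fifth above C# in this key is G, raised to G# by the sharp.
A seventh above C# in this key is B.
Together with the bass C#, this spells C# minor seventh in root position.

C#, E, G#, B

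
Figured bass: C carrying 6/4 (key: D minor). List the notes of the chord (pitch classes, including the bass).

A fourth above C in this key is F.
A sixth above C in this key is A.
Together with the bass C, this spells F major in second inversion.

C, F, A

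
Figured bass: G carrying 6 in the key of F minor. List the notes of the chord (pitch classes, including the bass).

G, Bb, Eb

The written figures 6 are shorthand for 6/3: the 3 is implied.
A third above G in this key is Bb.
A sixth above G in this key is Eb.
Together with the bass G, this spells Eb major in first inversion.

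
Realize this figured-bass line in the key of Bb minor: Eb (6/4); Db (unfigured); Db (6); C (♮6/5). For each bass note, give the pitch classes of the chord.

Eb (6/4): Eb, Ab, C.
Db (5/3): Db, F, Ab.
Db (6/3): Db, F, Bb.
C (♮6/5/3): C, Eb, Gb, A.

Eb, Ab, C | Db, F, Ab | Db, F, Bb | C, Eb, Gb, A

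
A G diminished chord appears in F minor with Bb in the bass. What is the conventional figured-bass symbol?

6

Bb is the third of G diminished, so the chord is in first inversion.
A triad in first inversion is figured 6/3, conventionally abbreviated 6.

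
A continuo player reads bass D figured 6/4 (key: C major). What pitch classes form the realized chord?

D, G, B

A fourth above D in this key is G.
A sixth above D in this key is B.
Together with the bass D, this spells G major in second inversion.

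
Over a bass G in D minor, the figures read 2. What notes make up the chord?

The written figures 2 are shorthand for 6/4/2: the 6/4 are implied.
A second above G in this key is A.
A fourth above G in this key is C.
A sixth above G in this key is E.
Together with the bass G, this spells A minor seventh in third inversion.

G, A, C, E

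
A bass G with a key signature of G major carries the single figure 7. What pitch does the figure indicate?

Counting 6 letter steps above G lands on F; in G major, that letter is F#.

F#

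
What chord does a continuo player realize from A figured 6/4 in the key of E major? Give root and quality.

The figures 6/4 indicate a triad in second inversion.
In second inversion the root lies a fourth above the bass: a fourth above A in E major is D#.
The chord tones are A, D#, F#, giving D# diminished.

D# diminished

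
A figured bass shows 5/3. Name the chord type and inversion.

triad, root position

Intervals of 5/3 above the bass form a triad; the bass is the root, so this is root position.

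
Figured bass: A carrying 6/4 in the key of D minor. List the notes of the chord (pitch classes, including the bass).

A fourth above A in this key is D.
A sixth above A in this key is F.
Together with the bass A, this spells D minor in second inversion.

A, D, F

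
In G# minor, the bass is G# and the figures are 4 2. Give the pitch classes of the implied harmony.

G#, A#, C#, E

The written figures 4 2 are shorthand for 6/4/2: the 6 is implied.
A second above G# in this key is A#.
A fourth above G# in this key is C#.
A sixth above G# in this key is E.
Together with the bass G#, this spells A# half-diminished seventh in third inversion.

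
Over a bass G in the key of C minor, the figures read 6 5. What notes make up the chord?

G, Bb, D, Eb

The written figures 6 5 are shorthand for 6/5/3: the 3 is implied.
A third above G in this key is Bb.
A fifth above G in this key is D.
A sixth above G in this key is Eb.
Together with the bass G, this spells Eb major seventh in first inversion.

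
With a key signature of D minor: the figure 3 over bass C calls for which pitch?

E

Counting 2 letter steps above C lands on E; in D minor, that letter is E.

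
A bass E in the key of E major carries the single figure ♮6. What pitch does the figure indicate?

Counting 5 letter steps above E lands on C; in E major, that letter is C#.
The ♮6 figure makes it natural, giving C.

C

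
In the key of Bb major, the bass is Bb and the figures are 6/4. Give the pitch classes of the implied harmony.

A fourth above Bb in this key is Eb.
A sixth above Bb in this key is G.
Together with the bass Bb, this spells Eb major in second inversion.

Bb, Eb, G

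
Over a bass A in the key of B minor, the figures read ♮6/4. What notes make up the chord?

A fourth above A in this key is D.
A sixth above A in this key is F#, made natural (F) by the ♮ figure.
Together with the bass A, this spells D minor in second inversion.

A, D, F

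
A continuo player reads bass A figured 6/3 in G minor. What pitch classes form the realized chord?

A third above A in this key is C.
A sixth above A in this key is F.
Together with the bass A, this spells F major in first inversion.

A, C, F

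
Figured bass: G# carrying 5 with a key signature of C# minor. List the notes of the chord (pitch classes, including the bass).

G#, B, D#

The written figures 5 are shorthand for 5/3: the 3 is implied.
A third above G# in this key is B.
A fifth above G# in this key is D#.
Together with the bass G#, this spells G# minor in root position.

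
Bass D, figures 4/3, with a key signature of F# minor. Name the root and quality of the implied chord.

G# half-diminished seventh

The figures 4/3 indicate a seventh chord in second inversion.
In second inversion the root lies a fourth above the bass: a fourth above D in F# minor is G#.
The chord tones are D, F#, G#, B, giving G# half-diminished seventh.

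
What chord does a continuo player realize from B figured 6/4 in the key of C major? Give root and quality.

E minor

The figures 6/4 indicate a triad in second inversion.
In second inversion the root lies a fourth above the bass: a fourth above B in C major is E.
The chord tones are B, E, G, giving E minor.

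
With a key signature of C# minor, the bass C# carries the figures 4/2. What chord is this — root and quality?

The figures 4/2 indicate a seventh chord in third inversion.
In third inversion the root lies a second above the bass: a second above C# in C# minor is D#.
The chord tones are C#, D#, F#, A, giving D# half-diminished seventh.

D# half-diminished seventh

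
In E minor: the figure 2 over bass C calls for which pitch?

D

Counting 1 letter step above C lands on D; in E minor, that letter is D.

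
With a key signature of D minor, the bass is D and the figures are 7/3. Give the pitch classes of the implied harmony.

The written figures 7/3 are shorthand for 7/5/3: the 5 is implied.
A third above D in this key is F.
A fifth above D in this key is A.
A seventh above D in this key is C.
Together with the bass D, this spells D minor seventh in root position.

D, F, A, C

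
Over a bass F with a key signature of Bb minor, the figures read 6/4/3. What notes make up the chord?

A third above F in this key is Ab.
A fourth above F in this key is Bb.
A sixth above F in this key is Db.
Together with the bass F, this spells Bb minor seventh in second inversion.

F, Ab, Bb, Db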